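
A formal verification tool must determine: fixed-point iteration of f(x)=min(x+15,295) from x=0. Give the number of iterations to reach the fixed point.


Step 1: x=0, cap=295, increment=15
Step 2: x grows by 15 each step until capped at 295; fixed point is x=295
Step 3: iterations = ceil(295/15) = 20

20


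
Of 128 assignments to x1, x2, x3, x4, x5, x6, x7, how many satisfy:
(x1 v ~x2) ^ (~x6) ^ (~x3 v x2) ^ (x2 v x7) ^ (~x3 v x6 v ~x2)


CNF with 5 clauses over 7 vars (128 assignments).
An assignment satisfies CNF iff every clause has >=1 true literal.
Check each row (bits = x1,x2,x3,x4,x5,x6,x7; clause T/F shown):
  row 0 [0000000]: clauses=TTTFT -> 0
  row 1 [0000001]: clauses=TTTTT -> 1
  row 2 [0000010]: clauses=TFTFT -> 0
  row 3 [0000011]: clauses=TFTTT -> 0
  row 4 [0000100]: clauses=TTTFT -> 0
  (every remaining row is evaluated the same way; all 128 results are listed next)
Full result column, 8 rows per line (x1,x2,x3,x4 fixed per line; x5,x6,x7 runs 000..111 left to right):
  rows 0-7 [x1,x2,x3,x4=0000]: 01000100  (ones: 2)
  rows 8-15 [x1,x2,x3,x4=0001]: 01000100  (ones: 2)
  rows 16-23 [x1,x2,x3,x4=0010]: 00000000  (ones: 0)
  rows 24-31 [x1,x2,x3,x4=0011]: 00000000  (ones: 0)
  rows 32-39 [x1,x2,x3,x4=0100]: 00000000  (ones: 0)
  rows 40-47 [x1,x2,x3,x4=0101]: 00000000  (ones: 0)
  rows 48-55 [x1,x2,x3,x4=0110]: 00000000  (ones: 0)
  rows 56-63 [x1,x2,x3,x4=0111]: 00000000  (ones: 0)
  rows 64-71 [x1,x2,x3,x4=1000]: 01000100  (ones: 2)
  rows 72-79 [x1,x2,x3,x4=1001]: 01000100  (ones: 2)
  rows 80-87 [x1,x2,x3,x4=1010]: 00000000  (ones: 0)
  rows 88-95 [x1,x2,x3,x4=1011]: 00000000  (ones: 0)
  rows 96-103 [x1,x2,x3,x4=1100]: 11001100  (ones: 4)
  rows 104-111 [x1,x2,x3,x4=1101]: 11001100  (ones: 4)
  rows 112-119 [x1,x2,x3,x4=1110]: 00000000  (ones: 0)
  rows 120-127 [x1,x2,x3,x4=1111]: 00000000  (ones: 0)
Satisfying assignments = 2+2+0+0+0+0+0+0+2+2+0+0+4+4+0+0 = 16

16


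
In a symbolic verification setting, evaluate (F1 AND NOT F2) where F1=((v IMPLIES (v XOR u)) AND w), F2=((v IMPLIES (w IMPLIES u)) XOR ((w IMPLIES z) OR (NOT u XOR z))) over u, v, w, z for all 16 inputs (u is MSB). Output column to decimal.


F1 = ((v IMPLIES (v XOR u)) AND w)
F2 = ((v IMPLIES (w IMPLIES u)) XOR ((w IMPLIES z) OR (NOT u XOR z)))
Counterexample to F1=>F2 is where F1=1 and F2=0.
Evaluate each row (bits = u,v,w,z, MSB first):
  row 0 [0000]: F1=0 F2=0 -> F1&~F2 -> 0
  row 1 [0001]: F1=0 F2=0 -> F1&~F2 -> 0
  row 2 [0010]: F1=1 F2=0 -> F1&~F2 -> 1
  row 3 [0011]: F1=1 F2=0 -> F1&~F2 -> 1
  row 4 [0100]: F1=0 F2=0 -> F1&~F2 -> 0
  row 5 [0101]: F1=0 F2=0 -> F1&~F2 -> 0
  row 6 [0110]: F1=1 F2=1 -> F1&~F2 -> 0
  row 7 [0111]: F1=1 F2=1 -> F1&~F2 -> 0
  row 8 [1000]: F1=0 F2=0 -> F1&~F2 -> 0
  row 9 [1001]: F1=0 F2=0 -> F1&~F2 -> 0
  row 10 [1010]: F1=1 F2=1 -> F1&~F2 -> 0
  row 11 [1011]: F1=1 F2=0 -> F1&~F2 -> 1
  row 12 [1100]: F1=0 F2=0 -> F1&~F2 -> 0
  row 13 [1101]: F1=0 F2=0 -> F1&~F2 -> 0
  row 14 [1110]: F1=0 F2=1 -> F1&~F2 -> 0
  row 15 [1111]: F1=0 F2=0 -> F1&~F2 -> 0
Full result column, 4 rows per line (u,v fixed per line; w,z runs 00..11 left to right):
  rows 0-3 [u,v=00]: 0011  = hex 3
  rows 4-7 [u,v=01]: 0000  = hex 0
  rows 8-11 [u,v=10]: 0001  = hex 1
  rows 12-15 [u,v=11]: 0000  = hex 0
Counterexample vector (row 0 .. row 15) = 0011000000010000
Output column grouped in 4s = 0011 0000 0001 0000 = 0x3010
Convert to decimal digit by digit (value = value*16 + digit):
  3 -> 3
  3*16 + 0 = 48
  48*16 + 1 = 769
  769*16 + 0 = 12304
Decimal = 12304

12304


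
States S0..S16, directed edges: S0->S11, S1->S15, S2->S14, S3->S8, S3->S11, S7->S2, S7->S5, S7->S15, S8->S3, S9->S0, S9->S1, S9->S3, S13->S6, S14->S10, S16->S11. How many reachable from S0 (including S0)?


BFS from S0:
  layer 0: {S0}
  layer 1: {S11}
Reachable set: {S0, S11}
Count = 2

2


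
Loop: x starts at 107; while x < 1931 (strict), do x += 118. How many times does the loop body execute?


Step 1: x goes from 107 toward 1931 by 118; the body runs while x<1931, so iterations = ceil((bound-start)/step)
Step 2: Distance=1824
Step 3: ceil(1824/118)=16

16


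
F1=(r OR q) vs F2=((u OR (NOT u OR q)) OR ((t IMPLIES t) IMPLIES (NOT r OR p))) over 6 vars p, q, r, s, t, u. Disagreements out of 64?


F1 = (r OR q)
F2 = ((u OR (NOT u OR q)) OR ((t IMPLIES t) IMPLIES (NOT r OR p)))
Evaluate both on each of 64 rows (bits = p,q,r,s,t,u):
  row 0 [000000]: F1=0 F2=1 (differ) -> 1
  row 1 [000001]: F1=0 F2=1 (differ) -> 1
  row 2 [000010]: F1=0 F2=1 (differ) -> 1
  row 3 [000011]: F1=0 F2=1 (differ) -> 1
  row 4 [000100]: F1=0 F2=1 (differ) -> 1
  (every remaining row is evaluated the same way; all 64 results are listed next)
Full result column, 8 rows per line (p,q,r fixed per line; s,t,u runs 000..111 left to right):
  rows 0-7 [p,q,r=000]: 11111111  (ones: 8)
  rows 8-15 [p,q,r=001]: 00000000  (ones: 0)
  rows 16-23 [p,q,r=010]: 00000000  (ones: 0)
  rows 24-31 [p,q,r=011]: 00000000  (ones: 0)
  rows 32-39 [p,q,r=100]: 11111111  (ones: 8)
  rows 40-47 [p,q,r=101]: 00000000  (ones: 0)
  rows 48-55 [p,q,r=110]: 00000000  (ones: 0)
  rows 56-63 [p,q,r=111]: 00000000  (ones: 0)
Disagreements = 8+0+0+0+8+0+0+0 = 16

16


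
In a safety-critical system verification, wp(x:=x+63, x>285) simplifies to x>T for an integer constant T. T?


Formula: wp(x:=E, P) = P[E/x] (substitute E for x in postcondition)
Step 1: Postcondition: x>285
Step 2: Substitute x+63 for x: x+63>285
Step 3: Solve for x: x > 285-63 = 222

222


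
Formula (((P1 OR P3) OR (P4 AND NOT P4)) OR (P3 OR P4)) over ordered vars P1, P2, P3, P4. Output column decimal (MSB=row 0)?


Formula: (((P1 OR P3) OR (P4 AND NOT P4)) OR (P3 OR P4)) over P1, P2, P3, P4 (16 rows)
Evaluate each row (bits = P1,P2,P3,P4, MSB first):
  row 0 [0000]: (((0 OR 0) OR (0 AND NOT 0)) OR (0 OR 0)) -> 0
  row 1 [0001]: (((0 OR 0) OR (1 AND NOT 1)) OR (0 OR 1)) -> 1
  row 2 [0010]: (((0 OR 1) OR (0 AND NOT 0)) OR (1 OR 0)) -> 1
  row 3 [0011]: (((0 OR 1) OR (1 AND NOT 1)) OR (1 OR 1)) -> 1
  row 4 [0100]: (((0 OR 0) OR (0 AND NOT 0)) OR (0 OR 0)) -> 0
  row 5 [0101]: (((0 OR 0) OR (1 AND NOT 1)) OR (0 OR 1)) -> 1
  row 6 [0110]: (((0 OR 1) OR (0 AND NOT 0)) OR (1 OR 0)) -> 1
  row 7 [0111]: (((0 OR 1) OR (1 AND NOT 1)) OR (1 OR 1)) -> 1
  row 8 [1000]: (((1 OR 0) OR (0 AND NOT 0)) OR (0 OR 0)) -> 1
  row 9 [1001]: (((1 OR 0) OR (1 AND NOT 1)) OR (0 OR 1)) -> 1
  row 10 [1010]: (((1 OR 1) OR (0 AND NOT 0)) OR (1 OR 0)) -> 1
  row 11 [1011]: (((1 OR 1) OR (1 AND NOT 1)) OR (1 OR 1)) -> 1
  row 12 [1100]: (((1 OR 0) OR (0 AND NOT 0)) OR (0 OR 0)) -> 1
  row 13 [1101]: (((1 OR 0) OR (1 AND NOT 1)) OR (0 OR 1)) -> 1
  row 14 [1110]: (((1 OR 1) OR (0 AND NOT 0)) OR (1 OR 0)) -> 1
  row 15 [1111]: (((1 OR 1) OR (1 AND NOT 1)) OR (1 OR 1)) -> 1
Full result column, 4 rows per line (P1,P2 fixed per line; P3,P4 runs 00..11 left to right):
  rows 0-3 [P1,P2=00]: 0111  = hex 7
  rows 4-7 [P1,P2=01]: 0111  = hex 7
  rows 8-11 [P1,P2=10]: 1111  = hex F
  rows 12-15 [P1,P2=11]: 1111  = hex F
Output column (row 0 .. row 15) = 0111011111111111
Output column grouped in 4s = 0111 0111 1111 1111 = 0x77FF
Convert to decimal digit by digit (value = value*16 + digit):
  7 -> 7
  7*16 + 7 = 119
  119*16 + 15 (F) = 1919
  1919*16 + 15 (F) = 30719
Decimal = 30719

30719


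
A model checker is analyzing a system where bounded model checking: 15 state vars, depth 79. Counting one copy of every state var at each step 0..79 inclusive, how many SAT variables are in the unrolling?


BMC unrolls to depth k, creating one copy of each state var for steps 0..k.
Step count = 79 + 1 = 80 (steps 0 through 79)
Vars per step = 15
Total = 15 * 80 = 1200

1200


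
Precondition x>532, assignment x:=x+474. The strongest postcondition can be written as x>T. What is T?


Formula: sp(P, x:=E) = exists old_x. (x = E[old_x/x]) AND P[old_x/x] (old_x is the value of x before the assignment; eliminate old_x by solving x = E[old_x/x] for old_x)
Step 1: Precondition P: x>532, i.e. old_x > 532
Step 2: Assignment gives x = old_x + 474, so old_x = x - 474
Step 3: Substitute into P: x - 474 > 532
Step 4: Simplify: x > 532+474 = 1006

1006


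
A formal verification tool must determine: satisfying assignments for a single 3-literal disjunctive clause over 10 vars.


Step 1: Total=2^10=1024
Step 2: Unsat when all 3 false: 2^7=128
Step 3: Sat=1024-128=896

896


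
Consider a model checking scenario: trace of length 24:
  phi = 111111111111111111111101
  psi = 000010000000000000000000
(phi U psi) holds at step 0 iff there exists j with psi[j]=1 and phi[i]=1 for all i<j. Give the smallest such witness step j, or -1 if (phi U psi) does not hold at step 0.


(phi U psi) at 0: need smallest j with psi[j]=1 and phi[i]=1 for all i in [0,j).
Scan from step 0:
  step 0: phi=1, psi=0 -> continue
  step 1: phi=1, psi=0 -> continue
  step 2: phi=1, psi=0 -> continue
  step 3: phi=1, psi=0 -> continue
  step 4: psi=1 and phi held for [0,4) -> witness found
Witness step = 4

4


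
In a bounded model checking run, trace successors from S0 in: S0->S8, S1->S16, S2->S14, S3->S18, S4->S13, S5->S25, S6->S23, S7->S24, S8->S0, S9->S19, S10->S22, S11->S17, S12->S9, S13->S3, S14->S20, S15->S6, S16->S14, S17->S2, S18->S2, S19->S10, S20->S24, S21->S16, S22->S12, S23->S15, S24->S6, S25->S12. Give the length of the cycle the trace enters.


Trace from S0 until a state repeats:
  S0 -> S8 -> S0
S0 first seen at step 0, revisited at step 2.
Cycle length = 2 - 0 = 2

2


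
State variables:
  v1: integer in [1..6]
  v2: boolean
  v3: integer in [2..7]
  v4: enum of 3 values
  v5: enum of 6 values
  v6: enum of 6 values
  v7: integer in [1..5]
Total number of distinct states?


State space = product of domain sizes of all variables.
Domain sizes:
  v1 (integer in [1..6]): 6
  v2 (boolean): 2
  v3 (integer in [2..7]): 6
  v4 (enum of 3 values): 3
  v5 (enum of 6 values): 6
  v6 (enum of 6 values): 6
  v7 (integer in [1..5]): 5
Product = 6 * 2 * 6 * 3 * 6 * 6 * 5 = 38880

38880


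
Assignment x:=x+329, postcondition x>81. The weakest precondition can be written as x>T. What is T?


Formula: wp(x:=E, P) = P[E/x] (substitute E for x in postcondition)
Step 1: Postcondition: x>81
Step 2: Substitute x+329 for x: x+329>81
Step 3: Solve for x: x > 81-329 = -248

-248


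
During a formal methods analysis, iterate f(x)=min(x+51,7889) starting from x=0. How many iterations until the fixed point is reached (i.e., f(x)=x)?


Step 1: x=0, cap=7889, increment=51
Step 2: x grows by 51 each step until capped at 7889; fixed point is x=7889
Step 3: iterations = ceil(7889/51) = 155

155


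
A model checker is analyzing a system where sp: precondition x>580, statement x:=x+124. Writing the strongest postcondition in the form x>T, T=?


Formula: sp(P, x:=E) = exists old_x. (x = E[old_x/x]) AND P[old_x/x] (old_x is the value of x before the assignment; eliminate old_x by solving x = E[old_x/x] for old_x)
Step 1: Precondition P: x>580, i.e. old_x > 580
Step 2: Assignment gives x = old_x + 124, so old_x = x - 124
Step 3: Substitute into P: x - 124 > 580
Step 4: Simplify: x > 580+124 = 704

704


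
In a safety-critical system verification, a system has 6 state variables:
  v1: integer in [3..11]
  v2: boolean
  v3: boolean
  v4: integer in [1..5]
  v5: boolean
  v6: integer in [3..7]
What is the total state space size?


State space = product of domain sizes of all variables.
Domain sizes:
  v1 (integer in [3..11]): 9
  v2 (boolean): 2
  v3 (boolean): 2
  v4 (integer in [1..5]): 5
  v5 (boolean): 2
  v6 (integer in [3..7]): 5
Product = 9 * 2 * 2 * 5 * 2 * 5 = 1800

1800


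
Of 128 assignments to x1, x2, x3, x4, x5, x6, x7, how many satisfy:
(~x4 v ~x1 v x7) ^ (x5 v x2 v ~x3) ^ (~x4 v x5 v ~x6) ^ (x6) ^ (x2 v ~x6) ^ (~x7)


CNF with 6 clauses over 7 vars (128 assignments).
An assignment satisfies CNF iff every clause has >=1 true literal.
Check each row (bits = x1,x2,x3,x4,x5,x6,x7; clause T/F shown):
  row 0 [0000000]: clauses=TTTFTT -> 0
  row 1 [0000001]: clauses=TTTFTF -> 0
  row 2 [0000010]: clauses=TTTTFT -> 0
  row 3 [0000011]: clauses=TTTTFF -> 0
  row 4 [0000100]: clauses=TTTFTT -> 0
  (every remaining row is evaluated the same way; all 128 results are listed next)
Full result column, 8 rows per line (x1,x2,x3,x4 fixed per line; x5,x6,x7 runs 000..111 left to right):
  rows 0-7 [x1,x2,x3,x4=0000]: 00000000  (ones: 0)
  rows 8-15 [x1,x2,x3,x4=0001]: 00000000  (ones: 0)
  rows 16-23 [x1,x2,x3,x4=0010]: 00000000  (ones: 0)
  rows 24-31 [x1,x2,x3,x4=0011]: 00000000  (ones: 0)
  rows 32-39 [x1,x2,x3,x4=0100]: 00100010  (ones: 2)
  rows 40-47 [x1,x2,x3,x4=0101]: 00000010  (ones: 1)
  rows 48-55 [x1,x2,x3,x4=0110]: 00100010  (ones: 2)
  rows 56-63 [x1,x2,x3,x4=0111]: 00000010  (ones: 1)
  rows 64-71 [x1,x2,x3,x4=1000]: 00000000  (ones: 0)
  rows 72-79 [x1,x2,x3,x4=1001]: 00000000  (ones: 0)
  rows 80-87 [x1,x2,x3,x4=1010]: 00000000  (ones: 0)
  rows 88-95 [x1,x2,x3,x4=1011]: 00000000  (ones: 0)
  rows 96-103 [x1,x2,x3,x4=1100]: 00100010  (ones: 2)
  rows 104-111 [x1,x2,x3,x4=1101]: 00000000  (ones: 0)
  rows 112-119 [x1,x2,x3,x4=1110]: 00100010  (ones: 2)
  rows 120-127 [x1,x2,x3,x4=1111]: 00000000  (ones: 0)
Satisfying assignments = 0+0+0+0+2+1+2+1+0+0+0+0+2+0+2+0 = 10

10


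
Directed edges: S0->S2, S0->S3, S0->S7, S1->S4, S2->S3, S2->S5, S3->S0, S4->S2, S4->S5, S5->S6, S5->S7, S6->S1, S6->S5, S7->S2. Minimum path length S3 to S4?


BFS layer-by-layer from S3:
  dist 0: {S3}
  dist 1: {S0}
  dist 2: {S2, S7}
  dist 3: {S5}
  dist 4: {S6}
  dist 5: {S1}
  dist 6: {S4}
  -> S4 reached at distance 6
Shortest path length = 6

6


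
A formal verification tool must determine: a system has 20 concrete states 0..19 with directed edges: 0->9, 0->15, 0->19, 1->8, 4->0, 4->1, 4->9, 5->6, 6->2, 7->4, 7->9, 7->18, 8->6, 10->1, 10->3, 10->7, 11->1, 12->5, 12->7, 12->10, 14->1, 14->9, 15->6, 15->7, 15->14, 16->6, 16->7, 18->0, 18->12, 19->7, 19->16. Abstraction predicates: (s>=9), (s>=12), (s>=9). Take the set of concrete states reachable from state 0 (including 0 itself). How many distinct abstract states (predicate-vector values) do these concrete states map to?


BFS from 0:
Concrete reachable: {0, 1, 2, 3, 4, 5, 6, 7, 8, 9, 10, 12, 14, 15, 16, 18, 19}
Abstract via predicates (s>=9), (s>=12), (s>=9):
  (0,0,0) <- {0, 1, 2, 3, 4, 5, 6, 7, 8}
  (1,0,1) <- {9, 10}
  (1,1,1) <- {12, 14, 15, 16, 18, 19}
Distinct abstract states = 3

3


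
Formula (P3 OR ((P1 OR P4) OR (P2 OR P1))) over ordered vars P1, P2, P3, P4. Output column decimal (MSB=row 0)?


Formula: (P3 OR ((P1 OR P4) OR (P2 OR P1))) over P1, P2, P3, P4 (16 rows)
Evaluate each row (bits = P1,P2,P3,P4, MSB first):
  row 0 [0000]: (0 OR ((0 OR 0) OR (0 OR 0))) -> 0
  row 1 [0001]: (0 OR ((0 OR 1) OR (0 OR 0))) -> 1
  row 2 [0010]: (1 OR ((0 OR 0) OR (0 OR 0))) -> 1
  row 3 [0011]: (1 OR ((0 OR 1) OR (0 OR 0))) -> 1
  row 4 [0100]: (0 OR ((0 OR 0) OR (1 OR 0))) -> 1
  row 5 [0101]: (0 OR ((0 OR 1) OR (1 OR 0))) -> 1
  row 6 [0110]: (1 OR ((0 OR 0) OR (1 OR 0))) -> 1
  row 7 [0111]: (1 OR ((0 OR 1) OR (1 OR 0))) -> 1
  row 8 [1000]: (0 OR ((1 OR 0) OR (0 OR 1))) -> 1
  row 9 [1001]: (0 OR ((1 OR 1) OR (0 OR 1))) -> 1
  row 10 [1010]: (1 OR ((1 OR 0) OR (0 OR 1))) -> 1
  row 11 [1011]: (1 OR ((1 OR 1) OR (0 OR 1))) -> 1
  row 12 [1100]: (0 OR ((1 OR 0) OR (1 OR 1))) -> 1
  row 13 [1101]: (0 OR ((1 OR 1) OR (1 OR 1))) -> 1
  row 14 [1110]: (1 OR ((1 OR 0) OR (1 OR 1))) -> 1
  row 15 [1111]: (1 OR ((1 OR 1) OR (1 OR 1))) -> 1
Full result column, 4 rows per line (P1,P2 fixed per line; P3,P4 runs 00..11 left to right):
  rows 0-3 [P1,P2=00]: 0111  = hex 7
  rows 4-7 [P1,P2=01]: 1111  = hex F
  rows 8-11 [P1,P2=10]: 1111  = hex F
  rows 12-15 [P1,P2=11]: 1111  = hex F
Output column (row 0 .. row 15) = 0111111111111111
Output column grouped in 4s = 0111 1111 1111 1111 = 0x7FFF
Convert to decimal digit by digit (value = value*16 + digit):
  7 -> 7
  7*16 + 15 (F) = 127
  127*16 + 15 (F) = 2047
  2047*16 + 15 (F) = 32767
Decimal = 32767

32767


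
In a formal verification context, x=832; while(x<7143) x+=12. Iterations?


Step 1: x goes from 832 toward 7143 by 12; the body runs while x<7143, so iterations = ceil((bound-start)/step)
Step 2: Distance=6311
Step 3: ceil(6311/12)=526

526


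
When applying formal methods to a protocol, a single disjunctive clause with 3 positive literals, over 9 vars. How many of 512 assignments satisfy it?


Step 1: Total=2^9=512
Step 2: Unsat when all 3 false: 2^6=64
Step 3: Sat=512-64=448

448


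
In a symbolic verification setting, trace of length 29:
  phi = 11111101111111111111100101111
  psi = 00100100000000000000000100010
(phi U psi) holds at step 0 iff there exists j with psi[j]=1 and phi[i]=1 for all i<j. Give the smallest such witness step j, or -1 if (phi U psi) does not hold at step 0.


(phi U psi) at 0: need smallest j with psi[j]=1 and phi[i]=1 for all i in [0,j).
Scan from step 0:
  step 0: phi=1, psi=0 -> continue
  step 1: phi=1, psi=0 -> continue
  step 2: psi=1 and phi held for [0,2) -> witness found
Witness step = 2

2


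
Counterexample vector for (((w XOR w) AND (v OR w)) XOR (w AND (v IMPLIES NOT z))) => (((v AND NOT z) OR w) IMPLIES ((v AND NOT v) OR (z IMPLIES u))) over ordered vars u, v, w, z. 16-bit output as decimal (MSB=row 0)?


F1 = (((w XOR w) AND (v OR w)) XOR (w AND (v IMPLIES NOT z)))
F2 = (((v AND NOT z) OR w) IMPLIES ((v AND NOT v) OR (z IMPLIES u)))
Counterexample to F1=>F2 is where F1=1 and F2=0.
Evaluate each row (bits = u,v,w,z, MSB first):
  row 0 [0000]: F1=0 F2=1 -> F1&~F2 -> 0
  row 1 [0001]: F1=0 F2=1 -> F1&~F2 -> 0
  row 2 [0010]: F1=1 F2=1 -> F1&~F2 -> 0
  row 3 [0011]: F1=1 F2=0 -> F1&~F2 -> 1
  row 4 [0100]: F1=0 F2=1 -> F1&~F2 -> 0
  row 5 [0101]: F1=0 F2=1 -> F1&~F2 -> 0
  row 6 [0110]: F1=1 F2=1 -> F1&~F2 -> 0
  row 7 [0111]: F1=0 F2=0 -> F1&~F2 -> 0
  row 8 [1000]: F1=0 F2=1 -> F1&~F2 -> 0
  row 9 [1001]: F1=0 F2=1 -> F1&~F2 -> 0
  row 10 [1010]: F1=1 F2=1 -> F1&~F2 -> 0
  row 11 [1011]: F1=1 F2=1 -> F1&~F2 -> 0
  row 12 [1100]: F1=0 F2=1 -> F1&~F2 -> 0
  row 13 [1101]: F1=0 F2=1 -> F1&~F2 -> 0
  row 14 [1110]: F1=1 F2=1 -> F1&~F2 -> 0
  row 15 [1111]: F1=0 F2=1 -> F1&~F2 -> 0
Full result column, 4 rows per line (u,v fixed per line; w,z runs 00..11 left to right):
  rows 0-3 [u,v=00]: 0001  = hex 1
  rows 4-7 [u,v=01]: 0000  = hex 0
  rows 8-11 [u,v=10]: 0000  = hex 0
  rows 12-15 [u,v=11]: 0000  = hex 0
Counterexample vector (row 0 .. row 15) = 0001000000000000
Output column grouped in 4s = 0001 0000 0000 0000 = 0x1000
Convert to decimal digit by digit (value = value*16 + digit):
  1 -> 1
  1*16 + 0 = 16
  16*16 + 0 = 256
  256*16 + 0 = 4096
Decimal = 4096

4096


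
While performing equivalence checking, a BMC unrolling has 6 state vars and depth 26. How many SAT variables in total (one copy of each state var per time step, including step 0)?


BMC unrolls to depth k, creating one copy of each state var for steps 0..k.
Step count = 26 + 1 = 27 (steps 0 through 26)
Vars per step = 6
Total = 6 * 27 = 162

162


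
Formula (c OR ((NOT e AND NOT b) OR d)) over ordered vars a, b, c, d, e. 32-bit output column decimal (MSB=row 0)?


Formula: (c OR ((NOT e AND NOT b) OR d)) over a, b, c, d, e (32 rows)
Evaluate each row (bits = a,b,c,d,e, MSB first):
  row 0 [00000]: (0 OR ((NOT 0 AND NOT 0) OR 0)) -> 1
  row 1 [00001]: (0 OR ((NOT 1 AND NOT 0) OR 0)) -> 0
  row 2 [00010]: (0 OR ((NOT 0 AND NOT 0) OR 1)) -> 1
  row 3 [00011]: (0 OR ((NOT 1 AND NOT 0) OR 1)) -> 1
  row 4 [00100]: (1 OR ((NOT 0 AND NOT 0) OR 0)) -> 1
  row 5 [00101]: (1 OR ((NOT 1 AND NOT 0) OR 0)) -> 1
  row 6 [00110]: (1 OR ((NOT 0 AND NOT 0) OR 1)) -> 1
  row 7 [00111]: (1 OR ((NOT 1 AND NOT 0) OR 1)) -> 1
  row 8 [01000]: (0 OR ((NOT 0 AND NOT 1) OR 0)) -> 0
  row 9 [01001]: (0 OR ((NOT 1 AND NOT 1) OR 0)) -> 0
  row 10 [01010]: (0 OR ((NOT 0 AND NOT 1) OR 1)) -> 1
  row 11 [01011]: (0 OR ((NOT 1 AND NOT 1) OR 1)) -> 1
  row 12 [01100]: (1 OR ((NOT 0 AND NOT 1) OR 0)) -> 1
  row 13 [01101]: (1 OR ((NOT 1 AND NOT 1) OR 0)) -> 1
  row 14 [01110]: (1 OR ((NOT 0 AND NOT 1) OR 1)) -> 1
  row 15 [01111]: (1 OR ((NOT 1 AND NOT 1) OR 1)) -> 1
  row 16 [10000]: (0 OR ((NOT 0 AND NOT 0) OR 0)) -> 1
  row 17 [10001]: (0 OR ((NOT 1 AND NOT 0) OR 0)) -> 0
  row 18 [10010]: (0 OR ((NOT 0 AND NOT 0) OR 1)) -> 1
  row 19 [10011]: (0 OR ((NOT 1 AND NOT 0) OR 1)) -> 1
  row 20 [10100]: (1 OR ((NOT 0 AND NOT 0) OR 0)) -> 1
  row 21 [10101]: (1 OR ((NOT 1 AND NOT 0) OR 0)) -> 1
  row 22 [10110]: (1 OR ((NOT 0 AND NOT 0) OR 1)) -> 1
  row 23 [10111]: (1 OR ((NOT 1 AND NOT 0) OR 1)) -> 1
  row 24 [11000]: (0 OR ((NOT 0 AND NOT 1) OR 0)) -> 0
  row 25 [11001]: (0 OR ((NOT 1 AND NOT 1) OR 0)) -> 0
  row 26 [11010]: (0 OR ((NOT 0 AND NOT 1) OR 1)) -> 1
  row 27 [11011]: (0 OR ((NOT 1 AND NOT 1) OR 1)) -> 1
  row 28 [11100]: (1 OR ((NOT 0 AND NOT 1) OR 0)) -> 1
  row 29 [11101]: (1 OR ((NOT 1 AND NOT 1) OR 0)) -> 1
  row 30 [11110]: (1 OR ((NOT 0 AND NOT 1) OR 1)) -> 1
  row 31 [11111]: (1 OR ((NOT 1 AND NOT 1) OR 1)) -> 1
Full result column, 4 rows per line (a,b,c fixed per line; d,e runs 00..11 left to right):
  rows 0-3 [a,b,c=000]: 1011  = hex B
  rows 4-7 [a,b,c=001]: 1111  = hex F
  rows 8-11 [a,b,c=010]: 0011  = hex 3
  rows 12-15 [a,b,c=011]: 1111  = hex F
  rows 16-19 [a,b,c=100]: 1011  = hex B
  rows 20-23 [a,b,c=101]: 1111  = hex F
  rows 24-27 [a,b,c=110]: 0011  = hex 3
  rows 28-31 [a,b,c=111]: 1111  = hex F
Output column (row 0 .. row 31) = 10111111001111111011111100111111
Output column grouped in 4s = 1011 1111 0011 1111 1011 1111 0011 1111 = 0xBF3FBF3F
Convert to decimal digit by digit (value = value*16 + digit):
  B -> 11
  11*16 + 15 (F) = 191
  191*16 + 3 = 3059
  3059*16 + 15 (F) = 48959
  48959*16 + 11 (B) = 783355
  783355*16 + 15 (F) = 12533695
  12533695*16 + 3 = 200539123
  200539123*16 + 15 (F) = 3208625983
Decimal = 3208625983

3208625983


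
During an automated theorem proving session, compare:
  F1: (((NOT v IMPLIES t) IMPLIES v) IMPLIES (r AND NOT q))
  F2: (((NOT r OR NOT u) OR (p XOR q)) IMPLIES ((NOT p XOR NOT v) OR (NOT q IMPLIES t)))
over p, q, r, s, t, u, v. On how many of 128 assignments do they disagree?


F1 = (((NOT v IMPLIES t) IMPLIES v) IMPLIES (r AND NOT q))
F2 = (((NOT r OR NOT u) OR (p XOR q)) IMPLIES ((NOT p XOR NOT v) OR (NOT q IMPLIES t)))
Evaluate both on each of 128 rows (bits = p,q,r,s,t,u,v):
  row 0 [0000000]: F1=0 F2=0 -> 0
  row 1 [0000001]: F1=0 F2=1 (differ) -> 1
  row 2 [0000010]: F1=0 F2=0 -> 0
  row 3 [0000011]: F1=0 F2=1 (differ) -> 1
  row 4 [0000100]: F1=1 F2=1 -> 0
  (every remaining row is evaluated the same way; all 128 results are listed next)
Full result column, 8 rows per line (p,q,r,s fixed per line; t,u,v runs 000..111 left to right):
  rows 0-7 [p,q,r,s=0000]: 01010101  (ones: 4)
  rows 8-15 [p,q,r,s=0001]: 01010101  (ones: 4)
  rows 16-23 [p,q,r,s=0010]: 10000000  (ones: 1)
  rows 24-31 [p,q,r,s=0011]: 10000000  (ones: 1)
  rows 32-39 [p,q,r,s=0100]: 11110101  (ones: 6)
  rows 40-47 [p,q,r,s=0101]: 11110101  (ones: 6)
  rows 48-55 [p,q,r,s=0110]: 11110101  (ones: 6)
  rows 56-63 [p,q,r,s=0111]: 11110101  (ones: 6)
  rows 64-71 [p,q,r,s=1000]: 10100101  (ones: 4)
  rows 72-79 [p,q,r,s=1001]: 10100101  (ones: 4)
  rows 80-87 [p,q,r,s=1010]: 01010000  (ones: 2)
  rows 88-95 [p,q,r,s=1011]: 01010000  (ones: 2)
  rows 96-103 [p,q,r,s=1100]: 11110101  (ones: 6)
  rows 104-111 [p,q,r,s=1101]: 11110101  (ones: 6)
  rows 112-119 [p,q,r,s=1110]: 11110101  (ones: 6)
  rows 120-127 [p,q,r,s=1111]: 11110101  (ones: 6)
Disagreements = 4+4+1+1+6+6+6+6+4+4+2+2+6+6+6+6 = 70

70


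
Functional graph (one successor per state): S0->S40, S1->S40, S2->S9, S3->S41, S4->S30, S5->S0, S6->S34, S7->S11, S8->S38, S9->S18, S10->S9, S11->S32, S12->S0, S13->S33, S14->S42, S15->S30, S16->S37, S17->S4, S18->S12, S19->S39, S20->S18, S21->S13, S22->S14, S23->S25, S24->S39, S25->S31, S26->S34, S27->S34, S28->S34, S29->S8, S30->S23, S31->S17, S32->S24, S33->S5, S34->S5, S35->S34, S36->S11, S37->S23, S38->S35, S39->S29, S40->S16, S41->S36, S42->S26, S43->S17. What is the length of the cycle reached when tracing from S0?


Trace from S0 until a state repeats:
  S0 -> S40 -> S16 -> S37 -> S23 -> S25 -> S31 -> S17 -> S4 -> S30 -> S23
S23 first seen at step 4, revisited at step 10.
Cycle length = 10 - 4 = 6

6


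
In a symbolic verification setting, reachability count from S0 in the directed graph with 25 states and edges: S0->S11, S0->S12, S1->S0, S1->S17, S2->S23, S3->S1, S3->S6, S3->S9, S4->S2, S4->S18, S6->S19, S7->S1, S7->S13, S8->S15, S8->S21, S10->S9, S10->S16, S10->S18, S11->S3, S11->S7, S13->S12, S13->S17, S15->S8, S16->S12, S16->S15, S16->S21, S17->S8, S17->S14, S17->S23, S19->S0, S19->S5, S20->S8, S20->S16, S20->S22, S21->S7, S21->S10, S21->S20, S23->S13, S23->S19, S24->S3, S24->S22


BFS from S0:
  layer 0: {S0}
  layer 1: {S11, S12}
  layer 2: {S3, S7}
  layer 3: {S1, S6, S9, S13}
  layer 4: {S17, S19}
  layer 5: {S5, S8, S14, S23}
  layer 6: {S15, S21}
  layer 7: {S10, S20}
  layer 8: {S16, S18, S22}
Reachable set: {S0, S1, S3, S5, S6, S7, S8, S9, S10, S11, S12, S13, S14, S15, S16, S17, S18, S19, S20, S21, S22, S23}
Count = 22

22


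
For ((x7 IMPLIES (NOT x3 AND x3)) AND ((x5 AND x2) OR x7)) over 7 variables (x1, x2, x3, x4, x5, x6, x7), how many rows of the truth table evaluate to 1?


Formula: ((x7 IMPLIES (NOT x3 AND x3)) AND ((x5 AND x2) OR x7)) over 7 vars (128 rows)
Evaluate each row (x1, x2, x3, x4, x5, x6, x7 as bits, MSB first):
  row 0 [0000000]: ((0 IMPLIES (NOT 0 AND 0)) AND ((0 AND 0) OR 0)) -> 0
  row 1 [0000001]: ((1 IMPLIES (NOT 0 AND 0)) AND ((0 AND 0) OR 1)) -> 0
  row 2 [0000010]: ((0 IMPLIES (NOT 0 AND 0)) AND ((0 AND 0) OR 0)) -> 0
  row 3 [0000011]: ((1 IMPLIES (NOT 0 AND 0)) AND ((0 AND 0) OR 1)) -> 0
  row 4 [0000100]: ((0 IMPLIES (NOT 0 AND 0)) AND ((1 AND 0) OR 0)) -> 0
  (every remaining row is evaluated the same way; all 128 results are listed next)
Full result column, 8 rows per line (x1,x2,x3,x4 fixed per line; x5,x6,x7 runs 000..111 left to right):
  rows 0-7 [x1,x2,x3,x4=0000]: 00000000  (ones: 0)
  rows 8-15 [x1,x2,x3,x4=0001]: 00000000  (ones: 0)
  rows 16-23 [x1,x2,x3,x4=0010]: 00000000  (ones: 0)
  rows 24-31 [x1,x2,x3,x4=0011]: 00000000  (ones: 0)
  rows 32-39 [x1,x2,x3,x4=0100]: 00001010  (ones: 2)
  rows 40-47 [x1,x2,x3,x4=0101]: 00001010  (ones: 2)
  rows 48-55 [x1,x2,x3,x4=0110]: 00001010  (ones: 2)
  rows 56-63 [x1,x2,x3,x4=0111]: 00001010  (ones: 2)
  rows 64-71 [x1,x2,x3,x4=1000]: 00000000  (ones: 0)
  rows 72-79 [x1,x2,x3,x4=1001]: 00000000  (ones: 0)
  rows 80-87 [x1,x2,x3,x4=1010]: 00000000  (ones: 0)
  rows 88-95 [x1,x2,x3,x4=1011]: 00000000  (ones: 0)
  rows 96-103 [x1,x2,x3,x4=1100]: 00001010  (ones: 2)
  rows 104-111 [x1,x2,x3,x4=1101]: 00001010  (ones: 2)
  rows 112-119 [x1,x2,x3,x4=1110]: 00001010  (ones: 2)
  rows 120-127 [x1,x2,x3,x4=1111]: 00001010  (ones: 2)
Count of 1-rows = 0+0+0+0+2+2+2+2+0+0+0+0+2+2+2+2 = 16

16


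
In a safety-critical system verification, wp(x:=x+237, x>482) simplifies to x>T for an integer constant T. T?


Formula: wp(x:=E, P) = P[E/x] (substitute E for x in postcondition)
Step 1: Postcondition: x>482
Step 2: Substitute x+237 for x: x+237>482
Step 3: Solve for x: x > 482-237 = 245

245


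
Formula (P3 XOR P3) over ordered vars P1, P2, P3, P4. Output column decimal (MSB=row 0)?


Formula: (P3 XOR P3) over P1, P2, P3, P4 (16 rows)
Evaluate each row (bits = P1,P2,P3,P4, MSB first):
  row 0 [0000]: (0 XOR 0) -> 0
  row 1 [0001]: (0 XOR 0) -> 0
  row 2 [0010]: (1 XOR 1) -> 0
  row 3 [0011]: (1 XOR 1) -> 0
  row 4 [0100]: (0 XOR 0) -> 0
  row 5 [0101]: (0 XOR 0) -> 0
  row 6 [0110]: (1 XOR 1) -> 0
  row 7 [0111]: (1 XOR 1) -> 0
  row 8 [1000]: (0 XOR 0) -> 0
  row 9 [1001]: (0 XOR 0) -> 0
  row 10 [1010]: (1 XOR 1) -> 0
  row 11 [1011]: (1 XOR 1) -> 0
  row 12 [1100]: (0 XOR 0) -> 0
  row 13 [1101]: (0 XOR 0) -> 0
  row 14 [1110]: (1 XOR 1) -> 0
  row 15 [1111]: (1 XOR 1) -> 0
Full result column, 4 rows per line (P1,P2 fixed per line; P3,P4 runs 00..11 left to right):
  rows 0-3 [P1,P2=00]: 0000  = hex 0
  rows 4-7 [P1,P2=01]: 0000  = hex 0
  rows 8-11 [P1,P2=10]: 0000  = hex 0
  rows 12-15 [P1,P2=11]: 0000  = hex 0
Output column (row 0 .. row 15) = 0000000000000000
Output column grouped in 4s = 0000 0000 0000 0000 = 0x0000
Convert to decimal digit by digit (value = value*16 + digit):
  0 -> 0
  0*16 + 0 = 0
  0*16 + 0 = 0
  0*16 + 0 = 0
Decimal = 0

0


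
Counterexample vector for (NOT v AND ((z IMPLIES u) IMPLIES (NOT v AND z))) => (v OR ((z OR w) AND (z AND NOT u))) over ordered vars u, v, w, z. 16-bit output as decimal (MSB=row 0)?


F1 = (NOT v AND ((z IMPLIES u) IMPLIES (NOT v AND z)))
F2 = (v OR ((z OR w) AND (z AND NOT u)))
Counterexample to F1=>F2 is where F1=1 and F2=0.
Evaluate each row (bits = u,v,w,z, MSB first):
  row 0 [0000]: F1=0 F2=0 -> F1&~F2 -> 0
  row 1 [0001]: F1=1 F2=1 -> F1&~F2 -> 0
  row 2 [0010]: F1=0 F2=0 -> F1&~F2 -> 0
  row 3 [0011]: F1=1 F2=1 -> F1&~F2 -> 0
  row 4 [0100]: F1=0 F2=1 -> F1&~F2 -> 0
  row 5 [0101]: F1=0 F2=1 -> F1&~F2 -> 0
  row 6 [0110]: F1=0 F2=1 -> F1&~F2 -> 0
  row 7 [0111]: F1=0 F2=1 -> F1&~F2 -> 0
  row 8 [1000]: F1=0 F2=0 -> F1&~F2 -> 0
  row 9 [1001]: F1=1 F2=0 -> F1&~F2 -> 1
  row 10 [1010]: F1=0 F2=0 -> F1&~F2 -> 0
  row 11 [1011]: F1=1 F2=0 -> F1&~F2 -> 1
  row 12 [1100]: F1=0 F2=1 -> F1&~F2 -> 0
  row 13 [1101]: F1=0 F2=1 -> F1&~F2 -> 0
  row 14 [1110]: F1=0 F2=1 -> F1&~F2 -> 0
  row 15 [1111]: F1=0 F2=1 -> F1&~F2 -> 0
Full result column, 4 rows per line (u,v fixed per line; w,z runs 00..11 left to right):
  rows 0-3 [u,v=00]: 0000  = hex 0
  rows 4-7 [u,v=01]: 0000  = hex 0
  rows 8-11 [u,v=10]: 0101  = hex 5
  rows 12-15 [u,v=11]: 0000  = hex 0
Counterexample vector (row 0 .. row 15) = 0000000001010000
Output column grouped in 4s = 0000 0000 0101 0000 = 0x0050
Convert to decimal digit by digit (value = value*16 + digit):
  0 -> 0
  0*16 + 0 = 0
  0*16 + 5 = 5
  5*16 + 0 = 80
Decimal = 80

80


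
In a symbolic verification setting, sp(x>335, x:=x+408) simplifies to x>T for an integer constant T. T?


Formula: sp(P, x:=E) = exists old_x. (x = E[old_x/x]) AND P[old_x/x] (old_x is the value of x before the assignment; eliminate old_x by solving x = E[old_x/x] for old_x)
Step 1: Precondition P: x>335, i.e. old_x > 335
Step 2: Assignment gives x = old_x + 408, so old_x = x - 408
Step 3: Substitute into P: x - 408 > 335
Step 4: Simplify: x > 335+408 = 743

743


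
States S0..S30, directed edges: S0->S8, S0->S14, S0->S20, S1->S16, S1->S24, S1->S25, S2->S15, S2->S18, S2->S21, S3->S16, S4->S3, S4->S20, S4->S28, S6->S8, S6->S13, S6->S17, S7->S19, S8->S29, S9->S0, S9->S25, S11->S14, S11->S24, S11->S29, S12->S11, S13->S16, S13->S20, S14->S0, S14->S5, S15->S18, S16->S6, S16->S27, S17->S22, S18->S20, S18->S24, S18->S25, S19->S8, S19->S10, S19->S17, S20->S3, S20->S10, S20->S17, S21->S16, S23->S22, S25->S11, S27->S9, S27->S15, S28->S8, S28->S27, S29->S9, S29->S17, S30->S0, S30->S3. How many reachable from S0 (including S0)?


BFS from S0:
  layer 0: {S0}
  layer 1: {S8, S14, S20}
  layer 2: {S3, S5, S10, S17, S29}
  layer 3: {S9, S16, S22}
  layer 4: {S6, S25, S27}
  layer 5: {S11, S13, S15}
  layer 6: {S18, S24}
Reachable set: {S0, S3, S5, S6, S8, S9, S10, S11, S13, S14, S15, S16, S17, S18, S20, S22, S24, S25, S27, S29}
Count = 20

20


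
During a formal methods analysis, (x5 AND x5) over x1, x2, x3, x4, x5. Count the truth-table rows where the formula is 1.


Formula: (x5 AND x5) over 5 vars (32 rows)
Evaluate each row (x1, x2, x3, x4, x5 as bits, MSB first):
  row 0 [00000]: (0 AND 0) -> 0
  row 1 [00001]: (1 AND 1) -> 1
  row 2 [00010]: (0 AND 0) -> 0
  row 3 [00011]: (1 AND 1) -> 1
  row 4 [00100]: (0 AND 0) -> 0
  row 5 [00101]: (1 AND 1) -> 1
  row 6 [00110]: (0 AND 0) -> 0
  row 7 [00111]: (1 AND 1) -> 1
  row 8 [01000]: (0 AND 0) -> 0
  row 9 [01001]: (1 AND 1) -> 1
  row 10 [01010]: (0 AND 0) -> 0
  row 11 [01011]: (1 AND 1) -> 1
  row 12 [01100]: (0 AND 0) -> 0
  row 13 [01101]: (1 AND 1) -> 1
  row 14 [01110]: (0 AND 0) -> 0
  row 15 [01111]: (1 AND 1) -> 1
  row 16 [10000]: (0 AND 0) -> 0
  row 17 [10001]: (1 AND 1) -> 1
  row 18 [10010]: (0 AND 0) -> 0
  row 19 [10011]: (1 AND 1) -> 1
  row 20 [10100]: (0 AND 0) -> 0
  row 21 [10101]: (1 AND 1) -> 1
  row 22 [10110]: (0 AND 0) -> 0
  row 23 [10111]: (1 AND 1) -> 1
  row 24 [11000]: (0 AND 0) -> 0
  row 25 [11001]: (1 AND 1) -> 1
  row 26 [11010]: (0 AND 0) -> 0
  row 27 [11011]: (1 AND 1) -> 1
  row 28 [11100]: (0 AND 0) -> 0
  row 29 [11101]: (1 AND 1) -> 1
  row 30 [11110]: (0 AND 0) -> 0
  row 31 [11111]: (1 AND 1) -> 1
Full result column, 8 rows per line (x1,x2 fixed per line; x3,x4,x5 runs 000..111 left to right):
  rows 0-7 [x1,x2=00]: 01010101  (ones: 4)
  rows 8-15 [x1,x2=01]: 01010101  (ones: 4)
  rows 16-23 [x1,x2=10]: 01010101  (ones: 4)
  rows 24-31 [x1,x2=11]: 01010101  (ones: 4)
Count of 1-rows = 4+4+4+4 = 16

16


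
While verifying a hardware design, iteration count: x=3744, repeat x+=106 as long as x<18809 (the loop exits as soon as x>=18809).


Step 1: x goes from 3744 toward 18809 by 106; the body runs while x<18809, so iterations = ceil((bound-start)/step)
Step 2: Distance=15065
Step 3: ceil(15065/106)=143

143


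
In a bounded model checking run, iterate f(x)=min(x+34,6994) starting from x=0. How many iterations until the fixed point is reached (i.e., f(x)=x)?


Step 1: x=0, cap=6994, increment=34
Step 2: x grows by 34 each step until capped at 6994; fixed point is x=6994
Step 3: iterations = ceil(6994/34) = 206

206


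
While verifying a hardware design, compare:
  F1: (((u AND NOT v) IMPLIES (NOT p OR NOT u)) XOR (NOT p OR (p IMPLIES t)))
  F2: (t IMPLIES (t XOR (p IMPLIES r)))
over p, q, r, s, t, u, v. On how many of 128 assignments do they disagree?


F1 = (((u AND NOT v) IMPLIES (NOT p OR NOT u)) XOR (NOT p OR (p IMPLIES t)))
F2 = (t IMPLIES (t XOR (p IMPLIES r)))
Evaluate both on each of 128 rows (bits = p,q,r,s,t,u,v):
  row 0 [0000000]: F1=0 F2=1 (differ) -> 1
  row 1 [0000001]: F1=0 F2=1 (differ) -> 1
  row 2 [0000010]: F1=0 F2=1 (differ) -> 1
  row 3 [0000011]: F1=0 F2=1 (differ) -> 1
  row 4 [0000100]: F1=0 F2=0 -> 0
  (every remaining row is evaluated the same way; all 128 results are listed next)
Full result column, 8 rows per line (p,q,r,s fixed per line; t,u,v runs 000..111 left to right):
  rows 0-7 [p,q,r,s=0000]: 11110000  (ones: 4)
  rows 8-15 [p,q,r,s=0001]: 11110000  (ones: 4)
  rows 16-23 [p,q,r,s=0010]: 11110000  (ones: 4)
  rows 24-31 [p,q,r,s=0011]: 11110000  (ones: 4)
  rows 32-39 [p,q,r,s=0100]: 11110000  (ones: 4)
  rows 40-47 [p,q,r,s=0101]: 11110000  (ones: 4)
  rows 48-55 [p,q,r,s=0110]: 11110000  (ones: 4)
  rows 56-63 [p,q,r,s=0111]: 11110000  (ones: 4)
  rows 64-71 [p,q,r,s=1000]: 00101101  (ones: 4)
  rows 72-79 [p,q,r,s=1001]: 00101101  (ones: 4)
  rows 80-87 [p,q,r,s=1010]: 00100010  (ones: 2)
  rows 88-95 [p,q,r,s=1011]: 00100010  (ones: 2)
  rows 96-103 [p,q,r,s=1100]: 00101101  (ones: 4)
  rows 104-111 [p,q,r,s=1101]: 00101101  (ones: 4)
  rows 112-119 [p,q,r,s=1110]: 00100010  (ones: 2)
  rows 120-127 [p,q,r,s=1111]: 00100010  (ones: 2)
Disagreements = 4+4+4+4+4+4+4+4+4+4+2+2+4+4+2+2 = 56

56


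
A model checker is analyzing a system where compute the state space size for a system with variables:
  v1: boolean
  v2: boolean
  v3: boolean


State space = product of domain sizes of all variables.
Domain sizes:
  v1 (boolean): 2
  v2 (boolean): 2
  v3 (boolean): 2
Product = 2 * 2 * 2 = 8

8


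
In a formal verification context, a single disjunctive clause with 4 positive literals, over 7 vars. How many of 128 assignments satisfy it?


Step 1: Total=2^7=128
Step 2: Unsat when all 4 false: 2^3=8
Step 3: Sat=128-8=120

120


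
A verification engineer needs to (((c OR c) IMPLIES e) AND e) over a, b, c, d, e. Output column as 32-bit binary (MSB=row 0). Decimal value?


Formula: (((c OR c) IMPLIES e) AND e) over a, b, c, d, e (32 rows)
Evaluate each row (bits = a,b,c,d,e, MSB first):
  row 0 [00000]: (((0 OR 0) IMPLIES 0) AND 0) -> 0
  row 1 [00001]: (((0 OR 0) IMPLIES 1) AND 1) -> 1
  row 2 [00010]: (((0 OR 0) IMPLIES 0) AND 0) -> 0
  row 3 [00011]: (((0 OR 0) IMPLIES 1) AND 1) -> 1
  row 4 [00100]: (((1 OR 1) IMPLIES 0) AND 0) -> 0
  row 5 [00101]: (((1 OR 1) IMPLIES 1) AND 1) -> 1
  row 6 [00110]: (((1 OR 1) IMPLIES 0) AND 0) -> 0
  row 7 [00111]: (((1 OR 1) IMPLIES 1) AND 1) -> 1
  row 8 [01000]: (((0 OR 0) IMPLIES 0) AND 0) -> 0
  row 9 [01001]: (((0 OR 0) IMPLIES 1) AND 1) -> 1
  row 10 [01010]: (((0 OR 0) IMPLIES 0) AND 0) -> 0
  row 11 [01011]: (((0 OR 0) IMPLIES 1) AND 1) -> 1
  row 12 [01100]: (((1 OR 1) IMPLIES 0) AND 0) -> 0
  row 13 [01101]: (((1 OR 1) IMPLIES 1) AND 1) -> 1
  row 14 [01110]: (((1 OR 1) IMPLIES 0) AND 0) -> 0
  row 15 [01111]: (((1 OR 1) IMPLIES 1) AND 1) -> 1
  row 16 [10000]: (((0 OR 0) IMPLIES 0) AND 0) -> 0
  row 17 [10001]: (((0 OR 0) IMPLIES 1) AND 1) -> 1
  row 18 [10010]: (((0 OR 0) IMPLIES 0) AND 0) -> 0
  row 19 [10011]: (((0 OR 0) IMPLIES 1) AND 1) -> 1
  row 20 [10100]: (((1 OR 1) IMPLIES 0) AND 0) -> 0
  row 21 [10101]: (((1 OR 1) IMPLIES 1) AND 1) -> 1
  row 22 [10110]: (((1 OR 1) IMPLIES 0) AND 0) -> 0
  row 23 [10111]: (((1 OR 1) IMPLIES 1) AND 1) -> 1
  row 24 [11000]: (((0 OR 0) IMPLIES 0) AND 0) -> 0
  row 25 [11001]: (((0 OR 0) IMPLIES 1) AND 1) -> 1
  row 26 [11010]: (((0 OR 0) IMPLIES 0) AND 0) -> 0
  row 27 [11011]: (((0 OR 0) IMPLIES 1) AND 1) -> 1
  row 28 [11100]: (((1 OR 1) IMPLIES 0) AND 0) -> 0
  row 29 [11101]: (((1 OR 1) IMPLIES 1) AND 1) -> 1
  row 30 [11110]: (((1 OR 1) IMPLIES 0) AND 0) -> 0
  row 31 [11111]: (((1 OR 1) IMPLIES 1) AND 1) -> 1
Full result column, 4 rows per line (a,b,c fixed per line; d,e runs 00..11 left to right):
  rows 0-3 [a,b,c=000]: 0101  = hex 5
  rows 4-7 [a,b,c=001]: 0101  = hex 5
  rows 8-11 [a,b,c=010]: 0101  = hex 5
  rows 12-15 [a,b,c=011]: 0101  = hex 5
  rows 16-19 [a,b,c=100]: 0101  = hex 5
  rows 20-23 [a,b,c=101]: 0101  = hex 5
  rows 24-27 [a,b,c=110]: 0101  = hex 5
  rows 28-31 [a,b,c=111]: 0101  = hex 5
Output column (row 0 .. row 31) = 01010101010101010101010101010101
Output column grouped in 4s = 0101 0101 0101 0101 0101 0101 0101 0101 = 0x55555555
Convert to decimal digit by digit (value = value*16 + digit):
  5 -> 5
  5*16 + 5 = 85
  85*16 + 5 = 1365
  1365*16 + 5 = 21845
  21845*16 + 5 = 349525
  349525*16 + 5 = 5592405
  5592405*16 + 5 = 89478485
  89478485*16 + 5 = 1431655765
Decimal = 1431655765

1431655765


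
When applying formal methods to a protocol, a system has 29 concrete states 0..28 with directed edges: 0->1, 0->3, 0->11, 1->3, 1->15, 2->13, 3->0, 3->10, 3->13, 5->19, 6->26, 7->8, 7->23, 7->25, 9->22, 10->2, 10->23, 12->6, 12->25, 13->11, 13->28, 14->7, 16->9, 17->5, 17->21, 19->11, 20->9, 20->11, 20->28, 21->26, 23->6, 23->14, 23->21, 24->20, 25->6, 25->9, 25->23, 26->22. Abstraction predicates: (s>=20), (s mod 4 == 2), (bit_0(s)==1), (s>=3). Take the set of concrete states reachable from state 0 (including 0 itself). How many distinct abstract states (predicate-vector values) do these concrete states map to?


BFS from 0:
Concrete reachable: {0, 1, 2, 3, 6, 7, 8, 9, 10, 11, 13, 14, 15, 21, 22, 23, 25, 26, 28}
Abstract via predicates (s>=20), (s mod 4 == 2), (bit_0(s)==1), (s>=3):
  (0,0,0,0) <- {0}
  (0,0,0,1) <- {8}
  (0,0,1,0) <- {1}
  (0,0,1,1) <- {3, 7, 9, 11, 13, 15}
  (0,1,0,0) <- {2}
  (0,1,0,1) <- {6, 10, 14}
  (1,0,0,1) <- {28}
  (1,0,1,1) <- {21, 23, 25}
  (1,1,0,1) <- {22, 26}
Distinct abstract states = 9

9


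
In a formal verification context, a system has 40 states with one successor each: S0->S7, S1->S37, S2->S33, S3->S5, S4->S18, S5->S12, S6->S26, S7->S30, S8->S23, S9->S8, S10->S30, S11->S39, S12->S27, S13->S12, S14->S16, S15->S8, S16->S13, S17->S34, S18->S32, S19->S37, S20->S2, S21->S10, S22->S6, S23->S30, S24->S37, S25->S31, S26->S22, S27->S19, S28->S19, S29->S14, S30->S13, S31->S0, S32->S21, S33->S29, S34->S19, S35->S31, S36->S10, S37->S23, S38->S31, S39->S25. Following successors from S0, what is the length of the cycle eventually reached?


Trace from S0 until a state repeats:
  S0 -> S7 -> S30 -> S13 -> S12 -> S27 -> S19 -> S37 -> S23 -> S30
S30 first seen at step 2, revisited at step 9.
Cycle length = 9 - 2 = 7

7


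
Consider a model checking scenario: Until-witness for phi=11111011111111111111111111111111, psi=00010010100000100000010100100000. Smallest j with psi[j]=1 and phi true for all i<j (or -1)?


(phi U psi) at 0: need smallest j with psi[j]=1 and phi[i]=1 for all i in [0,j).
Scan from step 0:
  step 0: phi=1, psi=0 -> continue
  step 1: phi=1, psi=0 -> continue
  step 2: phi=1, psi=0 -> continue
  step 3: psi=1 and phi held for [0,3) -> witness found
Witness step = 3

3
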